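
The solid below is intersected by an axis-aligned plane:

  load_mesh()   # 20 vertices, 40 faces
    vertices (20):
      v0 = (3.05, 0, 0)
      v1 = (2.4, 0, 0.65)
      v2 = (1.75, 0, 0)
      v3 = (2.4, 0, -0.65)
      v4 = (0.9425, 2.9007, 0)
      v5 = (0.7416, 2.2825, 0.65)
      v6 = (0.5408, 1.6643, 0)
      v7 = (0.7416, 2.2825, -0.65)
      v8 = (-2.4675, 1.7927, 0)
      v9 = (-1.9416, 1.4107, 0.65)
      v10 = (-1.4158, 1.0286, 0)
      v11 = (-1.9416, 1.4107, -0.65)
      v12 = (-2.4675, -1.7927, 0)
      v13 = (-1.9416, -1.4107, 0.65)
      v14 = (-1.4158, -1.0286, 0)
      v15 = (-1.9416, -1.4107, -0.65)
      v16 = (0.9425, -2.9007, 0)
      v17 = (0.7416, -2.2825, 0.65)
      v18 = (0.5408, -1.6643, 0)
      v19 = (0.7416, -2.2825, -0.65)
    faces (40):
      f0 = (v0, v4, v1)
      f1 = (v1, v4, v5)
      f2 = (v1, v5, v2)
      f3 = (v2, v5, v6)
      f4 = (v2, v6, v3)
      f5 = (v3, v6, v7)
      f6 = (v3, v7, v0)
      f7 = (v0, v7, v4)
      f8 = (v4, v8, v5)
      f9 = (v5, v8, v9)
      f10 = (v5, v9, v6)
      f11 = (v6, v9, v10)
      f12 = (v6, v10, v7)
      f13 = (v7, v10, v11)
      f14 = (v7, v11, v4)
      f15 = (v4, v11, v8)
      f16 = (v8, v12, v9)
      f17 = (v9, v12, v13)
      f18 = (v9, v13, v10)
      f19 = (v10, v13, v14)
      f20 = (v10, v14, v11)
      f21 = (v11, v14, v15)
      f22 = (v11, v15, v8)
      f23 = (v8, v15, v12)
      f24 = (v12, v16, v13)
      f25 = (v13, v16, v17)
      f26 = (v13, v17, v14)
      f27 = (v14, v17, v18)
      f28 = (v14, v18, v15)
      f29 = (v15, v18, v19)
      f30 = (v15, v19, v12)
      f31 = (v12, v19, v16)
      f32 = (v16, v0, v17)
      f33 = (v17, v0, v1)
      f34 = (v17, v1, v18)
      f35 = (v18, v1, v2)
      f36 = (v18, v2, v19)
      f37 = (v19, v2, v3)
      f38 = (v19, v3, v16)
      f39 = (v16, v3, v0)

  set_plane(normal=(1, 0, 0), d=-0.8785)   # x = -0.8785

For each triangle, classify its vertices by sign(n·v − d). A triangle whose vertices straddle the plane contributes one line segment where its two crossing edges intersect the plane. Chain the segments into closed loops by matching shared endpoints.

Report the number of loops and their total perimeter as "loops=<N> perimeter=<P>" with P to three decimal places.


Straddling triangles (16 of 40):
  (v4,v8,v5) [+-+] → (-0.8785, 2.30901, 0)–(-0.8785, 2.03523, 0.32185)  len=0.4225
  (v5,v8,v9) [+--] → (-0.8785, 2.03523, 0.32185)–(-0.8785, 1.75611, 0.65)  len=0.4308
  (v5,v9,v6) [+-+] → (-0.8785, 1.75611, 0.65)–(-0.8785, 1.51931, 0.371634)  len=0.3655
  (v6,v9,v10) [+--] → (-0.8785, 1.51931, 0.371634)–(-0.8785, 1.20317, 0)  len=0.4879
  (v6,v10,v7) [+-+] → (-0.8785, 1.20317, 0)–(-0.8785, 1.34088, -0.161882)  len=0.2125
  (v7,v10,v11) [+--] → (-0.8785, 1.34088, -0.161882)–(-0.8785, 1.75611, -0.65)  len=0.6408
  (v7,v11,v4) [+-+] → (-0.8785, 1.75611, -0.65)–(-0.8785, 1.95992, -0.410405)  len=0.3146
  (v4,v11,v8) [+--] → (-0.8785, 1.95992, -0.410405)–(-0.8785, 2.30901, 0)  len=0.5388
  (v12,v16,v13) [-+-] → (-0.8785, -2.30901, 0)–(-0.8785, -1.95992, 0.410405)  len=0.5388
  (v13,v16,v17) [-++] → (-0.8785, -1.95992, 0.410405)–(-0.8785, -1.75611, 0.65)  len=0.3146
  (v13,v17,v14) [-+-] → (-0.8785, -1.75611, 0.65)–(-0.8785, -1.34088, 0.161882)  len=0.6408
  (v14,v17,v18) [-++] → (-0.8785, -1.34088, 0.161882)–(-0.8785, -1.20317, 0)  len=0.2125
  (v14,v18,v15) [-+-] → (-0.8785, -1.20317, 0)–(-0.8785, -1.51931, -0.371634)  len=0.4879
  (v15,v18,v19) [-++] → (-0.8785, -1.51931, -0.371634)–(-0.8785, -1.75611, -0.65)  len=0.3655
  (v15,v19,v12) [-+-] → (-0.8785, -1.75611, -0.65)–(-0.8785, -2.03523, -0.32185)  len=0.4308
  (v12,v19,v16) [-++] → (-0.8785, -2.03523, -0.32185)–(-0.8785, -2.30901, 0)  len=0.4225

Chained into 2 loop(s):
  loop 1: 8 segments, perimeter = 3.4134
  loop 2: 8 segments, perimeter = 3.4134
Total perimeter = 6.827

loops=2 perimeter=6.827


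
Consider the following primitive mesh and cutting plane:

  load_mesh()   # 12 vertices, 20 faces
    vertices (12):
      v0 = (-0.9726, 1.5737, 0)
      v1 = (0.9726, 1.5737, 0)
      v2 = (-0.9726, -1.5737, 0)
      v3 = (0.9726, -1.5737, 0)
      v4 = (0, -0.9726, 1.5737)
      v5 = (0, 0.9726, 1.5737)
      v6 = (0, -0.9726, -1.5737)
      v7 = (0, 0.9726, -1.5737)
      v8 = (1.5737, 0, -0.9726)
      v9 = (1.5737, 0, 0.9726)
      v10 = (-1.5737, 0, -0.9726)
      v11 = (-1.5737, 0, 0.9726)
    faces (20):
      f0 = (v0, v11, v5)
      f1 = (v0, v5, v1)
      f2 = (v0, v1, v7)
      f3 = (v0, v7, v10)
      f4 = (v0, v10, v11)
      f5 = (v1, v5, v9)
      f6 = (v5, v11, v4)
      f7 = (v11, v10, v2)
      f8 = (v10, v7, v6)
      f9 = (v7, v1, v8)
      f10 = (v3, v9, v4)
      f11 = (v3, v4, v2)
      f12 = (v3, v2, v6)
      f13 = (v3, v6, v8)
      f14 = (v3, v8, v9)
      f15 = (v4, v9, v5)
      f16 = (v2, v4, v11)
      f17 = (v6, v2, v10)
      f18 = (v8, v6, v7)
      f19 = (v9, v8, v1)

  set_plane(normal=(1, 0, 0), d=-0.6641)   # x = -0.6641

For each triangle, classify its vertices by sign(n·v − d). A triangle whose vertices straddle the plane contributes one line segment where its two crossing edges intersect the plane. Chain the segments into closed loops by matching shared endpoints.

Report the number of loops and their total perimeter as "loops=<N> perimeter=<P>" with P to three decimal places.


Straddling triangles (10 of 20):
  (v0,v11,v5) [--+] → (-0.6641, 0.562164, 1.32004)–(-0.6641, 1.38304, 0.499164)  len=1.1609
  (v0,v5,v1) [-++] → (-0.6641, 1.38304, 0.499164)–(-0.6641, 1.5737, 0)  len=0.5343
  (v0,v1,v7) [-++] → (-0.6641, 1.5737, 0)–(-0.6641, 1.38304, -0.499164)  len=0.5343
  (v0,v7,v10) [-+-] → (-0.6641, 1.38304, -0.499164)–(-0.6641, 0.562164, -1.32004)  len=1.1609
  (v5,v11,v4) [+-+] → (-0.6641, 0.562164, 1.32004)–(-0.6641, -0.562164, 1.32004)  len=1.1243
  (v10,v7,v6) [-++] → (-0.6641, 0.562164, -1.32004)–(-0.6641, -0.562164, -1.32004)  len=1.1243
  (v3,v4,v2) [++-] → (-0.6641, -1.38304, 0.499164)–(-0.6641, -1.5737, 0)  len=0.5343
  (v3,v2,v6) [+-+] → (-0.6641, -1.5737, 0)–(-0.6641, -1.38304, -0.499164)  len=0.5343
  (v2,v4,v11) [-+-] → (-0.6641, -1.38304, 0.499164)–(-0.6641, -0.562164, 1.32004)  len=1.1609
  (v6,v2,v10) [+--] → (-0.6641, -1.38304, -0.499164)–(-0.6641, -0.562164, -1.32004)  len=1.1609

Chained into 1 loop(s):
  loop 1: 10 segments, perimeter = 9.0296
Total perimeter = 9.030

loops=1 perimeter=9.030


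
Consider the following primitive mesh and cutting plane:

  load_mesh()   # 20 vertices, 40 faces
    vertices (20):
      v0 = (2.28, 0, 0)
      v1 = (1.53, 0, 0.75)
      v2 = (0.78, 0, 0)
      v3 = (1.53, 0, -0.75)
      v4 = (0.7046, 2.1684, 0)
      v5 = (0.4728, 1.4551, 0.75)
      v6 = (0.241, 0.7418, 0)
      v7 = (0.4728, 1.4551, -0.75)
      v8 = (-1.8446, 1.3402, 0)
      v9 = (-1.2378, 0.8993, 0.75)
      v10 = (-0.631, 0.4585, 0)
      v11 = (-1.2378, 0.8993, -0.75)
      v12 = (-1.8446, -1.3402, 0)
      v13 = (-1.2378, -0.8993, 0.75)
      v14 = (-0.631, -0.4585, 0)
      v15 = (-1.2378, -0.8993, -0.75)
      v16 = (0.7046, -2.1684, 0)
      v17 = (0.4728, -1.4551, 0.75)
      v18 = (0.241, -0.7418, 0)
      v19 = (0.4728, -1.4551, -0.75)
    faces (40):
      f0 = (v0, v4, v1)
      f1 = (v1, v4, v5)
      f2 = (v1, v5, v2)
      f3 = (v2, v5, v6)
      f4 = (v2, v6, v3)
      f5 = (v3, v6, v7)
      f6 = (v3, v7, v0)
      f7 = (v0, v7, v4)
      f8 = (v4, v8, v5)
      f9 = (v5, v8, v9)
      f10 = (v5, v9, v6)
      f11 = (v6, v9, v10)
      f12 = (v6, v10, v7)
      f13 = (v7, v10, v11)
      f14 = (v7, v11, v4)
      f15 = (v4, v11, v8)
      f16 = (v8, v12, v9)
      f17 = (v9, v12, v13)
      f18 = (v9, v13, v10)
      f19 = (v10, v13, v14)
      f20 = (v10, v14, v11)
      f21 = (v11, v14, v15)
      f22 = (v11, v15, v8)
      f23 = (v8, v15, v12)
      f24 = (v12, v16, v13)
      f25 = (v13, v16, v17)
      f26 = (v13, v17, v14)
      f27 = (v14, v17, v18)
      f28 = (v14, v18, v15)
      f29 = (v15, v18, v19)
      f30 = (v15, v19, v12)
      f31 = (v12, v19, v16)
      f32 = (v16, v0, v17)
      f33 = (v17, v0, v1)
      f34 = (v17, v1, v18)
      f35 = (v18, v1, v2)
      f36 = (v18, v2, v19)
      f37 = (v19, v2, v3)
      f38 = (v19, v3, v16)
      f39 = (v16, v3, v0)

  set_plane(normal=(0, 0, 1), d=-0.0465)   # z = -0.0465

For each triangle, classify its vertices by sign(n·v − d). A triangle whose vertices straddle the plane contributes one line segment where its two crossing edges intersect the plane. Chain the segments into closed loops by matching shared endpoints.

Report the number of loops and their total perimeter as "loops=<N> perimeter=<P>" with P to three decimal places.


Straddling triangles (20 of 40):
  (v2,v6,v3) [++-] → (0.320918, 0.695808, -0.0465)–(0.8265, 0, -0.0465)  len=0.8601
  (v3,v6,v7) [-+-] → (0.320918, 0.695808, -0.0465)–(0.255372, 0.786025, -0.0465)  len=0.1115
  (v3,v7,v0) [--+] → (2.16795, 0.0902162, -0.0465)–(2.2335, 0, -0.0465)  len=0.1115
  (v0,v7,v4) [+-+] → (2.16795, 0.0902162, -0.0465)–(0.690228, 2.12418, -0.0465)  len=2.5141
  (v6,v10,v7) [++-] → (-0.562564, 0.520289, -0.0465)–(0.255372, 0.786025, -0.0465)  len=0.8600
  (v7,v10,v11) [-+-] → (-0.562564, 0.520289, -0.0465)–(-0.668622, 0.48583, -0.0465)  len=0.1115
  (v7,v11,v4) [--+] → (0.584171, 2.08972, -0.0465)–(0.690228, 2.12418, -0.0465)  len=0.1115
  (v4,v11,v8) [+-+] → (0.584171, 2.08972, -0.0465)–(-1.80698, 1.31286, -0.0465)  len=2.5142
  (v10,v14,v11) [++-] → (-0.668622, -0.374316, -0.0465)–(-0.668622, 0.48583, -0.0465)  len=0.8601
  (v11,v14,v15) [-+-] → (-0.668622, -0.374316, -0.0465)–(-0.668622, -0.48583, -0.0465)  len=0.1115
  (v11,v15,v8) [--+] → (-1.80698, 1.20135, -0.0465)–(-1.80698, 1.31286, -0.0465)  len=0.1115
  (v8,v15,v12) [+-+] → (-1.80698, 1.20135, -0.0465)–(-1.80698, -1.31286, -0.0465)  len=2.5142
  (v14,v18,v15) [++-] → (0.149314, -0.751565, -0.0465)–(-0.668622, -0.48583, -0.0465)  len=0.8600
  (v15,v18,v19) [-+-] → (0.149314, -0.751565, -0.0465)–(0.255372, -0.786025, -0.0465)  len=0.1115
  (v15,v19,v12) [--+] → (-1.70092, -1.34732, -0.0465)–(-1.80698, -1.31286, -0.0465)  len=0.1115
  (v12,v19,v16) [+-+] → (-1.70092, -1.34732, -0.0465)–(0.690228, -2.12418, -0.0465)  len=2.5142
  (v18,v2,v19) [++-] → (0.760954, -0.0902162, -0.0465)–(0.255372, -0.786025, -0.0465)  len=0.8601
  (v19,v2,v3) [-+-] → (0.760954, -0.0902162, -0.0465)–(0.8265, 0, -0.0465)  len=0.1115
  (v19,v3,v16) [--+] → (0.755775, -2.03396, -0.0465)–(0.690228, -2.12418, -0.0465)  len=0.1115
  (v16,v3,v0) [+-+] → (0.755775, -2.03396, -0.0465)–(2.2335, 0, -0.0465)  len=2.5141

Chained into 2 loop(s):
  loop 1: 10 segments, perimeter = 4.8579
  loop 2: 10 segments, perimeter = 13.1283
Total perimeter = 17.986

loops=2 perimeter=17.986


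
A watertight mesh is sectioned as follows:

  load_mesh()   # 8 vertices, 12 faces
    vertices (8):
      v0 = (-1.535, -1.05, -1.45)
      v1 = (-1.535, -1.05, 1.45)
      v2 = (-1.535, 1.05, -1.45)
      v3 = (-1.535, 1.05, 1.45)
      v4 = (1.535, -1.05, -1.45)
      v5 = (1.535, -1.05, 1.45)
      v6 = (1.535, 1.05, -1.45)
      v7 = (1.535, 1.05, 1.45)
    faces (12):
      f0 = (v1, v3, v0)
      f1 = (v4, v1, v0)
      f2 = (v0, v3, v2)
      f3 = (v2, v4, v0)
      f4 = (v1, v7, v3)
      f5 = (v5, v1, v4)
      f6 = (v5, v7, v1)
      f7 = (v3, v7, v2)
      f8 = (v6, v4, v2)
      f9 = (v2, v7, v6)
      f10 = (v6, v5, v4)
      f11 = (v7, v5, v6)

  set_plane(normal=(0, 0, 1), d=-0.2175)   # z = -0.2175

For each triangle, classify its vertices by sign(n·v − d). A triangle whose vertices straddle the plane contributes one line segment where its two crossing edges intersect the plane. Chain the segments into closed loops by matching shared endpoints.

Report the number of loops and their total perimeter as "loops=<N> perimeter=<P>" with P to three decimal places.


loops=1 perimeter=10.340

Straddling triangles (8 of 12):
  (v1,v3,v0) [++-] → (-1.535, -0.1575, -0.2175)–(-1.535, -1.05, -0.2175)  len=0.8925
  (v4,v1,v0) [-+-] → (0.23025, -1.05, -0.2175)–(-1.535, -1.05, -0.2175)  len=1.7652
  (v0,v3,v2) [-+-] → (-1.535, -0.1575, -0.2175)–(-1.535, 1.05, -0.2175)  len=1.2075
  (v5,v1,v4) [++-] → (0.23025, -1.05, -0.2175)–(1.535, -1.05, -0.2175)  len=1.3047
  (v3,v7,v2) [++-] → (-0.23025, 1.05, -0.2175)–(-1.535, 1.05, -0.2175)  len=1.3047
  (v2,v7,v6) [-+-] → (-0.23025, 1.05, -0.2175)–(1.535, 1.05, -0.2175)  len=1.7652
  (v6,v5,v4) [-+-] → (1.535, 0.1575, -0.2175)–(1.535, -1.05, -0.2175)  len=1.2075
  (v7,v5,v6) [++-] → (1.535, 0.1575, -0.2175)–(1.535, 1.05, -0.2175)  len=0.8925

Chained into 1 loop(s):
  loop 1: 8 segments, perimeter = 10.3400
Total perimeter = 10.340


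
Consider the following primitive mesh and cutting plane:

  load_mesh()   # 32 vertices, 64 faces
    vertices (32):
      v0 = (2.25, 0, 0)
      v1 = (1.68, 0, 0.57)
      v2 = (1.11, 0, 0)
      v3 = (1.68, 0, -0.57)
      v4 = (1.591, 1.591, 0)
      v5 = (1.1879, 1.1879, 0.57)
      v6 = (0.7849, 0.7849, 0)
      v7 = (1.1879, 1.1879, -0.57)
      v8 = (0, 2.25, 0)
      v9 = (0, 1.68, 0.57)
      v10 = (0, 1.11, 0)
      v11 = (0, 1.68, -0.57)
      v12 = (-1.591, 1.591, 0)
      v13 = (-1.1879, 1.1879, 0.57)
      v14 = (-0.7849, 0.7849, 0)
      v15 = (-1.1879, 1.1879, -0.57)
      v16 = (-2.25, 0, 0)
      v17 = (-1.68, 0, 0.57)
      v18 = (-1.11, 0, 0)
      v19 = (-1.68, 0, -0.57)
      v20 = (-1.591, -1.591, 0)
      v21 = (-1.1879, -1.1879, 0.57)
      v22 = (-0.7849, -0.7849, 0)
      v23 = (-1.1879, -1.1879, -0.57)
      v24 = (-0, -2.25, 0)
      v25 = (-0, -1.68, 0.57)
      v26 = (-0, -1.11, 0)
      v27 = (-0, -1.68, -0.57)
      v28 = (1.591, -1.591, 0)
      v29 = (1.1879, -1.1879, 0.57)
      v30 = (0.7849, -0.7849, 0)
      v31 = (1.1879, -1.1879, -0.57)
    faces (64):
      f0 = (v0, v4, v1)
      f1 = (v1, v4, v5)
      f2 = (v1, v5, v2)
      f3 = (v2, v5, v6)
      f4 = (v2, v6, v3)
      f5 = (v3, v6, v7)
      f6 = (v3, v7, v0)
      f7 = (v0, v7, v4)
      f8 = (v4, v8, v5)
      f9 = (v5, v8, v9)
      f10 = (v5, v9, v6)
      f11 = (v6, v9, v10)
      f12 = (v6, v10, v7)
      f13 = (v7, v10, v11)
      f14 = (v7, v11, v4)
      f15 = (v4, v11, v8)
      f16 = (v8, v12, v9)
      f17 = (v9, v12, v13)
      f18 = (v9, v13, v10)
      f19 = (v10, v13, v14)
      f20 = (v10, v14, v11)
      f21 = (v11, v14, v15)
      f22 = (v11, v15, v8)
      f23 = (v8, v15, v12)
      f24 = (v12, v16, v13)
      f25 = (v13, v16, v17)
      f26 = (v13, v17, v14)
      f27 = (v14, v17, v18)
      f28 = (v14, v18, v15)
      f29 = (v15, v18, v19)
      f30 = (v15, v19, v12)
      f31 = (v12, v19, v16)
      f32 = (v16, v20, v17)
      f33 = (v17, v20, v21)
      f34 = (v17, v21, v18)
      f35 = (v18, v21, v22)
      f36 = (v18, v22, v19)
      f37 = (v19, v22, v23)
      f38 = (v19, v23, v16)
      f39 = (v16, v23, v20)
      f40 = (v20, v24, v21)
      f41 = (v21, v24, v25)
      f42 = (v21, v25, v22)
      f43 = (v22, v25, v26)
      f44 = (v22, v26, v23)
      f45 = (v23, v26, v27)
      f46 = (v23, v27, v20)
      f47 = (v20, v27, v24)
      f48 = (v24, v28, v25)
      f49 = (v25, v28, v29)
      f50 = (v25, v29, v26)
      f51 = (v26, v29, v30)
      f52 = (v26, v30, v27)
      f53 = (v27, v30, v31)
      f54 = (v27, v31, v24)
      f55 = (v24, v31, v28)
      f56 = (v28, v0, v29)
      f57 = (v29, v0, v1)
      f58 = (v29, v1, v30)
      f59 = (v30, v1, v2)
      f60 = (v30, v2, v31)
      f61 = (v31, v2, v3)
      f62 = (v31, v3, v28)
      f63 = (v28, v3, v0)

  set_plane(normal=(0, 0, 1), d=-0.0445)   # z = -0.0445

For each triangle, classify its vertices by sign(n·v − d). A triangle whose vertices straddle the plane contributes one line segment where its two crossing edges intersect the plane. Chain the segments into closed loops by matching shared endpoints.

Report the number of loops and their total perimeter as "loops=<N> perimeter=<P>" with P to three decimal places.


loops=2 perimeter=20.573

Straddling triangles (32 of 64):
  (v2,v6,v3) [++-] → (0.854781, 0.723623, -0.0445)–(1.1545, 0, -0.0445)  len=0.7832
  (v3,v6,v7) [-+-] → (0.854781, 0.723623, -0.0445)–(0.816362, 0.816362, -0.0445)  len=0.1004
  (v3,v7,v0) [--+] → (2.16708, 0.0927396, -0.0445)–(2.2055, 0, -0.0445)  len=0.1004
  (v0,v7,v4) [+-+] → (2.16708, 0.0927396, -0.0445)–(1.55953, 1.55953, -0.0445)  len=1.5876
  (v6,v10,v7) [++-] → (0.0927396, 1.11608, -0.0445)–(0.816362, 0.816362, -0.0445)  len=0.7832
  (v7,v10,v11) [-+-] → (0.0927396, 1.11608, -0.0445)–(0, 1.1545, -0.0445)  len=0.1004
  (v7,v11,v4) [--+] → (1.46679, 1.59795, -0.0445)–(1.55953, 1.55953, -0.0445)  len=0.1004
  (v4,v11,v8) [+-+] → (1.46679, 1.59795, -0.0445)–(0, 2.2055, -0.0445)  len=1.5876
  (v10,v14,v11) [++-] → (-0.723623, 0.854781, -0.0445)–(0, 1.1545, -0.0445)  len=0.7832
  (v11,v14,v15) [-+-] → (-0.723623, 0.854781, -0.0445)–(-0.816362, 0.816362, -0.0445)  len=0.1004
  (v11,v15,v8) [--+] → (-0.0927396, 2.16708, -0.0445)–(0, 2.2055, -0.0445)  len=0.1004
  (v8,v15,v12) [+-+] → (-0.0927396, 2.16708, -0.0445)–(-1.55953, 1.55953, -0.0445)  len=1.5876
  (v14,v18,v15) [++-] → (-1.11608, 0.0927396, -0.0445)–(-0.816362, 0.816362, -0.0445)  len=0.7832
  (v15,v18,v19) [-+-] → (-1.11608, 0.0927396, -0.0445)–(-1.1545, 0, -0.0445)  len=0.1004
  (v15,v19,v12) [--+] → (-1.59795, 1.46679, -0.0445)–(-1.55953, 1.55953, -0.0445)  len=0.1004
  (v12,v19,v16) [+-+] → (-1.59795, 1.46679, -0.0445)–(-2.2055, 0, -0.0445)  len=1.5876
  (v18,v22,v19) [++-] → (-0.854781, -0.723623, -0.0445)–(-1.1545, 0, -0.0445)  len=0.7832
  (v19,v22,v23) [-+-] → (-0.854781, -0.723623, -0.0445)–(-0.816362, -0.816362, -0.0445)  len=0.1004
  (v19,v23,v16) [--+] → (-2.16708, -0.0927396, -0.0445)–(-2.2055, 0, -0.0445)  len=0.1004
  (v16,v23,v20) [+-+] → (-2.16708, -0.0927396, -0.0445)–(-1.55953, -1.55953, -0.0445)  len=1.5876
  (v22,v26,v23) [++-] → (-0.0927396, -1.11608, -0.0445)–(-0.816362, -0.816362, -0.0445)  len=0.7832
  (v23,v26,v27) [-+-] → (-0.0927396, -1.11608, -0.0445)–(0, -1.1545, -0.0445)  len=0.1004
  (v23,v27,v20) [--+] → (-1.46679, -1.59795, -0.0445)–(-1.55953, -1.55953, -0.0445)  len=0.1004
  (v20,v27,v24) [+-+] → (-1.46679, -1.59795, -0.0445)–(0, -2.2055, -0.0445)  len=1.5876
  (v26,v30,v27) [++-] → (0.723623, -0.854781, -0.0445)–(0, -1.1545, -0.0445)  len=0.7832
  (v27,v30,v31) [-+-] → (0.723623, -0.854781, -0.0445)–(0.816362, -0.816362, -0.0445)  len=0.1004
  (v27,v31,v24) [--+] → (0.0927396, -2.16708, -0.0445)–(0, -2.2055, -0.0445)  len=0.1004
  (v24,v31,v28) [+-+] → (0.0927396, -2.16708, -0.0445)–(1.55953, -1.55953, -0.0445)  len=1.5876
  (v30,v2,v31) [++-] → (1.11608, -0.0927396, -0.0445)–(0.816362, -0.816362, -0.0445)  len=0.7832
  (v31,v2,v3) [-+-] → (1.11608, -0.0927396, -0.0445)–(1.1545, 0, -0.0445)  len=0.1004
  (v31,v3,v28) [--+] → (1.59795, -1.46679, -0.0445)–(1.55953, -1.55953, -0.0445)  len=0.1004
  (v28,v3,v0) [+-+] → (1.59795, -1.46679, -0.0445)–(2.2055, 0, -0.0445)  len=1.5876

Chained into 2 loop(s):
  loop 1: 16 segments, perimeter = 7.0690
  loop 2: 16 segments, perimeter = 13.5042
Total perimeter = 20.573


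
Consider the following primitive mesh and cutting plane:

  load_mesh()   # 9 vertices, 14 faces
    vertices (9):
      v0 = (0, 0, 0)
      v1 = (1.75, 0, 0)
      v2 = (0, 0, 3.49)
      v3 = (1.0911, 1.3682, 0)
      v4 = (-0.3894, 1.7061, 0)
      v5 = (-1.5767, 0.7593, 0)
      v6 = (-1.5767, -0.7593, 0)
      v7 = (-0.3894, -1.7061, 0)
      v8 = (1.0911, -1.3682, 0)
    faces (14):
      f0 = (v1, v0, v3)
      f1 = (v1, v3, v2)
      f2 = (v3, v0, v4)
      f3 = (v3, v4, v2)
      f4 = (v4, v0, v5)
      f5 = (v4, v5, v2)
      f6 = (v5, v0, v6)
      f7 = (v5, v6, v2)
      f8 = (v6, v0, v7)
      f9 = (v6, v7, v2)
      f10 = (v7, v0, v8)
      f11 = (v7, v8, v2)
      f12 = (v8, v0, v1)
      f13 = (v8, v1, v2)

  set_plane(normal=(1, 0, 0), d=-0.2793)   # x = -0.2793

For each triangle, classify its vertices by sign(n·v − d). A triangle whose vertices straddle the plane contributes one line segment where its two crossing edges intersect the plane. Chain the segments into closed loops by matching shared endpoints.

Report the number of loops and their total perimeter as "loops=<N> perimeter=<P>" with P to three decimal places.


loops=1 perimeter=10.160

Straddling triangles (10 of 14):
  (v3,v0,v4) [++-] → (-0.2793, 1.22371, 0)–(-0.2793, 1.68097, 0)  len=0.4573
  (v3,v4,v2) [+-+] → (-0.2793, 1.68097, 0)–(-0.2793, 1.22371, 0.986772)  len=1.0876
  (v4,v0,v5) [-+-] → (-0.2793, 1.22371, 0)–(-0.2793, 0.134504, 0)  len=1.0892
  (v4,v5,v2) [--+] → (-0.2793, 0.134504, 2.87177)–(-0.2793, 1.22371, 0.986772)  len=2.1771
  (v5,v0,v6) [-+-] → (-0.2793, 0.134504, 0)–(-0.2793, -0.134504, 0)  len=0.2690
  (v5,v6,v2) [--+] → (-0.2793, -0.134504, 2.87177)–(-0.2793, 0.134504, 2.87177)  len=0.2690
  (v6,v0,v7) [-+-] → (-0.2793, -0.134504, 0)–(-0.2793, -1.22371, 0)  len=1.0892
  (v6,v7,v2) [--+] → (-0.2793, -1.22371, 0.986772)–(-0.2793, -0.134504, 2.87177)  len=2.1771
  (v7,v0,v8) [-++] → (-0.2793, -1.22371, 0)–(-0.2793, -1.68097, 0)  len=0.4573
  (v7,v8,v2) [-++] → (-0.2793, -1.68097, 0)–(-0.2793, -1.22371, 0.986772)  len=1.0876

Chained into 1 loop(s):
  loop 1: 10 segments, perimeter = 10.1602
Total perimeter = 10.160


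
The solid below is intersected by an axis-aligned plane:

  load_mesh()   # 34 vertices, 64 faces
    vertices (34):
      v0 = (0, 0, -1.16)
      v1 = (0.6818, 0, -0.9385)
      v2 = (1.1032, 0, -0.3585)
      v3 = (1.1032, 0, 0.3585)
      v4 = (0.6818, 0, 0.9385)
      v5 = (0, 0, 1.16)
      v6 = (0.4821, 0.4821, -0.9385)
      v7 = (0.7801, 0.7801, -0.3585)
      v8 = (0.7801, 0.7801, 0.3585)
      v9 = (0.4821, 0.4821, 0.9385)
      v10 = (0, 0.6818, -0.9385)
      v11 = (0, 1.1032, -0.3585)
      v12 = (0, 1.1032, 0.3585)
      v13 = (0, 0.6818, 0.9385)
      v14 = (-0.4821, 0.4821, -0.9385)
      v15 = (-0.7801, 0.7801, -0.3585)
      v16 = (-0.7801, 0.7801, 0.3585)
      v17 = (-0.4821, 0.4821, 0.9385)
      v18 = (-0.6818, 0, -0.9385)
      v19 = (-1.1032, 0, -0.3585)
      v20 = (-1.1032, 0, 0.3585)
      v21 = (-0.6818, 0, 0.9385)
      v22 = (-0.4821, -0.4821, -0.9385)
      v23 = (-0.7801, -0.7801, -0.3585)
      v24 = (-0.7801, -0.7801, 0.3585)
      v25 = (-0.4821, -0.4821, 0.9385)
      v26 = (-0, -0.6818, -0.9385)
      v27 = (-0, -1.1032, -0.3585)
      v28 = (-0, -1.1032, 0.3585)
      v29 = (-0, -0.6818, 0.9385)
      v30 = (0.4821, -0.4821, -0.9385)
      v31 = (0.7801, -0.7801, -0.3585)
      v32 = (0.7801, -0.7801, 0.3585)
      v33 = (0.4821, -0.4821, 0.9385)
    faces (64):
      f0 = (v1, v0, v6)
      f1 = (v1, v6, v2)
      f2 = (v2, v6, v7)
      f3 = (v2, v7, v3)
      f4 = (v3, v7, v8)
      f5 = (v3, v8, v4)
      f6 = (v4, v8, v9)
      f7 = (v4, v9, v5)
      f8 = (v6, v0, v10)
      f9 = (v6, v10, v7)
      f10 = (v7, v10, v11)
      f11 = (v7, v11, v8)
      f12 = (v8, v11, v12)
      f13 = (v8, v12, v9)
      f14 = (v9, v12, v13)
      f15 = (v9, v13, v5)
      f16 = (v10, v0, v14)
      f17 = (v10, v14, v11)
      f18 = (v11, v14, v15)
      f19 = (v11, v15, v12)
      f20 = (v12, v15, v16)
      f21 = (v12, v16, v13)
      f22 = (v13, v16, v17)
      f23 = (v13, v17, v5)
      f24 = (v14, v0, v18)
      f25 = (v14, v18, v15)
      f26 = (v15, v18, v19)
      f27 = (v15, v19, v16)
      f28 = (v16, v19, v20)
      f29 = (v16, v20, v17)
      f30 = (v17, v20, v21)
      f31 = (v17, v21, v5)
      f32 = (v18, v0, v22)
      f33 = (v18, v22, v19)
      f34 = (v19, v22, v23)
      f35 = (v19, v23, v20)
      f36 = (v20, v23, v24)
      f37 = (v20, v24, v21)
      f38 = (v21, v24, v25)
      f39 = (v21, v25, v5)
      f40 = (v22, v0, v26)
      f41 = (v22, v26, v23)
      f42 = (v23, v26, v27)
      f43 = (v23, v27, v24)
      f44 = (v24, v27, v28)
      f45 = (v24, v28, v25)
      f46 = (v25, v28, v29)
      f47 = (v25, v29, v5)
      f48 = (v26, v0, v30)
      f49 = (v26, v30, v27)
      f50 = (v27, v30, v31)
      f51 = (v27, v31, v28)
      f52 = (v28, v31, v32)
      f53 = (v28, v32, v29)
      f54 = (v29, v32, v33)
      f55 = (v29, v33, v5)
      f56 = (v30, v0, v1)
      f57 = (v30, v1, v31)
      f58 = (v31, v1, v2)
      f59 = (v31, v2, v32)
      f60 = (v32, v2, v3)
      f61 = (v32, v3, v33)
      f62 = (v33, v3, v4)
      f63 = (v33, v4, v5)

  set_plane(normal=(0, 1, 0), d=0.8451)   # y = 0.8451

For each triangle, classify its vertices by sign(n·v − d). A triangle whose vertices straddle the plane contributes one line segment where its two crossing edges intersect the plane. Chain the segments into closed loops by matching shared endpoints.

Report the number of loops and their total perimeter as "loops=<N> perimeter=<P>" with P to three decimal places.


loops=1 perimeter=4.303

Straddling triangles (10 of 64):
  (v7,v10,v11) [--+] → (0, 0.8451, -0.71374)–(0.623163, 0.8451, -0.3585)  len=0.7173
  (v7,v11,v8) [-+-] → (0.623163, 0.8451, -0.3585)–(0.623163, 0.8451, 0.214257)  len=0.5728
  (v8,v11,v12) [-++] → (0.623163, 0.8451, 0.214257)–(0.623163, 0.8451, 0.3585)  len=0.1442
  (v8,v12,v9) [-+-] → (0.623163, 0.8451, 0.3585)–(0.200338, 0.8451, 0.599521)  len=0.4867
  (v9,v12,v13) [-+-] → (0.200338, 0.8451, 0.599521)–(0, 0.8451, 0.71374)  len=0.2306
  (v10,v14,v11) [--+] → (-0.200338, 0.8451, -0.599521)–(0, 0.8451, -0.71374)  len=0.2306
  (v11,v14,v15) [+--] → (-0.200338, 0.8451, -0.599521)–(-0.623163, 0.8451, -0.3585)  len=0.4867
  (v11,v15,v12) [+-+] → (-0.623163, 0.8451, -0.3585)–(-0.623163, 0.8451, -0.214257)  len=0.1442
  (v12,v15,v16) [+--] → (-0.623163, 0.8451, -0.214257)–(-0.623163, 0.8451, 0.3585)  len=0.5728
  (v12,v16,v13) [+--] → (-0.623163, 0.8451, 0.3585)–(0, 0.8451, 0.71374)  len=0.7173

Chained into 1 loop(s):
  loop 1: 10 segments, perimeter = 4.3032
Total perimeter = 4.303


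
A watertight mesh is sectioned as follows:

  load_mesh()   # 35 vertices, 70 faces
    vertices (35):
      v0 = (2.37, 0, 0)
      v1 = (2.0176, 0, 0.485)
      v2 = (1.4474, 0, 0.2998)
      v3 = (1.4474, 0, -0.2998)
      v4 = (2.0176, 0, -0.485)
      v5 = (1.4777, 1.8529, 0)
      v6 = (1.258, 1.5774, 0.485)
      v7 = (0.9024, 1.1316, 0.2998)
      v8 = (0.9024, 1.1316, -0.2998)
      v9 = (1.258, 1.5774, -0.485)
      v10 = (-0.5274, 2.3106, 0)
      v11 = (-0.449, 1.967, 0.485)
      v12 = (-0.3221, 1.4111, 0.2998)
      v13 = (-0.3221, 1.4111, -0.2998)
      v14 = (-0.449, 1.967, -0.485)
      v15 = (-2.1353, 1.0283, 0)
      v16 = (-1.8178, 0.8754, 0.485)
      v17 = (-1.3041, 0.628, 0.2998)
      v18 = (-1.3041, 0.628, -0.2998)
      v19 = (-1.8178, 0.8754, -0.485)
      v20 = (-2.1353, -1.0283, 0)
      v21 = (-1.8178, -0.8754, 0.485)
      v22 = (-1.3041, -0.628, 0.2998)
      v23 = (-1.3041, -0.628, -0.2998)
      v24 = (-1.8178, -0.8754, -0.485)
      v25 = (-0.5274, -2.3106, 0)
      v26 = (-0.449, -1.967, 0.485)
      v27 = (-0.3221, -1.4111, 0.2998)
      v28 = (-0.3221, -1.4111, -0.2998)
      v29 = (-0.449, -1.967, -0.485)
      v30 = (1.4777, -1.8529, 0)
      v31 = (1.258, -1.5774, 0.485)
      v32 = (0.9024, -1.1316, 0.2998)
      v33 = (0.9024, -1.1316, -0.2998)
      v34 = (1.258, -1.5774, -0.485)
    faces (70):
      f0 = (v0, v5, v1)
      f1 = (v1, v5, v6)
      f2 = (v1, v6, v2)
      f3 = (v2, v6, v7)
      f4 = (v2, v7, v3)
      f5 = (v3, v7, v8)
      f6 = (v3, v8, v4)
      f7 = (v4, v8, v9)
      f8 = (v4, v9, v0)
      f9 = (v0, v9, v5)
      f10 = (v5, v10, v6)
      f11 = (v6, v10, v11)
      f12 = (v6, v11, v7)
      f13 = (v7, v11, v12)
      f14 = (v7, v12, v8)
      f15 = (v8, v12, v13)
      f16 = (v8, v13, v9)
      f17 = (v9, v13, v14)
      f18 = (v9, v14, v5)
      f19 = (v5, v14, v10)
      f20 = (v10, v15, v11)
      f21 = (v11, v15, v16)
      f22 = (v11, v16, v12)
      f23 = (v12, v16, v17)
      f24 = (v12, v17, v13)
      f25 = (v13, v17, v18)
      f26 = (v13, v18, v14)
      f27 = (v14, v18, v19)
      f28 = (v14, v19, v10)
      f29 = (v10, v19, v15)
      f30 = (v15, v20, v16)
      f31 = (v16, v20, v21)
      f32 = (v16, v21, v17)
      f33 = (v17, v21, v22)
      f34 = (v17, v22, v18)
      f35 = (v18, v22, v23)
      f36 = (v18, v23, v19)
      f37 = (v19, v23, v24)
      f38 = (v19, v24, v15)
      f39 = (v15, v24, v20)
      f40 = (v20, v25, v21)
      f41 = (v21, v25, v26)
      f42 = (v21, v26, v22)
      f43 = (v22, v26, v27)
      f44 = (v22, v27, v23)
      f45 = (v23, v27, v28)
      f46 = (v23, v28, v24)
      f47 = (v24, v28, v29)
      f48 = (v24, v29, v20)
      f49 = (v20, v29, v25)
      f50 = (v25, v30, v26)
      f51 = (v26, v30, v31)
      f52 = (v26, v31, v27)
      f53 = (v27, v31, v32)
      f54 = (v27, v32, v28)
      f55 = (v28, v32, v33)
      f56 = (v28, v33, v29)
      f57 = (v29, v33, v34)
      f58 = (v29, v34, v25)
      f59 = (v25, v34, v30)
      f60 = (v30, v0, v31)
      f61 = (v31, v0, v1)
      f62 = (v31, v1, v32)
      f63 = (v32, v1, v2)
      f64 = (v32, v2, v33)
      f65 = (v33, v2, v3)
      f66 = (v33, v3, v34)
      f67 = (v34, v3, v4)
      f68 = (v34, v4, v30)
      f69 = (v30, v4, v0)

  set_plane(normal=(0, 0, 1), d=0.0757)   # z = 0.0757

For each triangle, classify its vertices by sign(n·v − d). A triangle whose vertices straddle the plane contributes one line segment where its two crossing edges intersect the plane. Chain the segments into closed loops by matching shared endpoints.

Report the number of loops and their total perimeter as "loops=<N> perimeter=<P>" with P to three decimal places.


loops=2 perimeter=22.854

Straddling triangles (28 of 70):
  (v0,v5,v1) [--+] → (1.56197, 1.56369, 0.0757)–(2.315, 0, 0.0757)  len=1.7356
  (v1,v5,v6) [+-+] → (1.56197, 1.56369, 0.0757)–(1.44341, 1.8099, 0.0757)  len=0.2733
  (v2,v7,v3) [++-] → (1.10609, 0.708665, 0.0757)–(1.4474, 0, 0.0757)  len=0.7866
  (v3,v7,v8) [-+-] → (1.10609, 0.708665, 0.0757)–(0.9024, 1.1316, 0.0757)  len=0.4694
  (v5,v10,v6) [--+] → (-0.24873, 2.19616, 0.0757)–(1.44341, 1.8099, 0.0757)  len=1.7357
  (v6,v10,v11) [+-+] → (-0.24873, 2.19616, 0.0757)–(-0.515163, 2.25697, 0.0757)  len=0.2733
  (v7,v12,v8) [++-] → (0.135556, 1.30664, 0.0757)–(0.9024, 1.1316, 0.0757)  len=0.7866
  (v8,v12,v13) [-+-] → (0.135556, 1.30664, 0.0757)–(-0.3221, 1.4111, 0.0757)  len=0.4694
  (v10,v15,v11) [--+] → (-1.8721, 1.17481, 0.0757)–(-0.515163, 2.25697, 0.0757)  len=1.7356
  (v11,v15,v16) [+-+] → (-1.8721, 1.17481, 0.0757)–(-2.08574, 1.00443, 0.0757)  len=0.2733
  (v12,v17,v13) [++-] → (-0.937078, 0.920683, 0.0757)–(-0.3221, 1.4111, 0.0757)  len=0.7866
  (v13,v17,v18) [-+-] → (-0.937078, 0.920683, 0.0757)–(-1.3041, 0.628, 0.0757)  len=0.4694
  (v15,v20,v16) [--+] → (-2.08574, -0.731166, 0.0757)–(-2.08574, 1.00443, 0.0757)  len=1.7356
  (v16,v20,v21) [+-+] → (-2.08574, -0.731166, 0.0757)–(-2.08574, -1.00443, 0.0757)  len=0.2733
  (v17,v22,v18) [++-] → (-1.3041, -0.158571, 0.0757)–(-1.3041, 0.628, 0.0757)  len=0.7866
  (v18,v22,v23) [-+-] → (-1.3041, -0.158571, 0.0757)–(-1.3041, -0.628, 0.0757)  len=0.4694
  (v20,v25,v21) [--+] → (-0.728809, -2.08659, 0.0757)–(-2.08574, -1.00443, 0.0757)  len=1.7356
  (v21,v25,v26) [+-+] → (-0.728809, -2.08659, 0.0757)–(-0.515163, -2.25697, 0.0757)  len=0.2733
  (v22,v27,v23) [++-] → (-0.689122, -1.11842, 0.0757)–(-1.3041, -0.628, 0.0757)  len=0.7866
  (v23,v27,v28) [-+-] → (-0.689122, -1.11842, 0.0757)–(-0.3221, -1.4111, 0.0757)  len=0.4694
  (v25,v30,v26) [--+] → (1.17698, -1.87071, 0.0757)–(-0.515163, -2.25697, 0.0757)  len=1.7357
  (v26,v30,v31) [+-+] → (1.17698, -1.87071, 0.0757)–(1.44341, -1.8099, 0.0757)  len=0.2733
  (v27,v32,v28) [++-] → (0.444744, -1.23606, 0.0757)–(-0.3221, -1.4111, 0.0757)  len=0.7866
  (v28,v32,v33) [-+-] → (0.444744, -1.23606, 0.0757)–(0.9024, -1.1316, 0.0757)  len=0.4694
  (v30,v0,v31) [--+] → (2.19644, -0.246204, 0.0757)–(1.44341, -1.8099, 0.0757)  len=1.7356
  (v31,v0,v1) [+-+] → (2.19644, -0.246204, 0.0757)–(2.315, 0, 0.0757)  len=0.2733
  (v32,v2,v33) [++-] → (1.24371, -0.422935, 0.0757)–(0.9024, -1.1316, 0.0757)  len=0.7866
  (v33,v2,v3) [-+-] → (1.24371, -0.422935, 0.0757)–(1.4474, 0, 0.0757)  len=0.4694

Chained into 2 loop(s):
  loop 1: 14 segments, perimeter = 14.0622
  loop 2: 14 segments, perimeter = 8.7920
Total perimeter = 22.854


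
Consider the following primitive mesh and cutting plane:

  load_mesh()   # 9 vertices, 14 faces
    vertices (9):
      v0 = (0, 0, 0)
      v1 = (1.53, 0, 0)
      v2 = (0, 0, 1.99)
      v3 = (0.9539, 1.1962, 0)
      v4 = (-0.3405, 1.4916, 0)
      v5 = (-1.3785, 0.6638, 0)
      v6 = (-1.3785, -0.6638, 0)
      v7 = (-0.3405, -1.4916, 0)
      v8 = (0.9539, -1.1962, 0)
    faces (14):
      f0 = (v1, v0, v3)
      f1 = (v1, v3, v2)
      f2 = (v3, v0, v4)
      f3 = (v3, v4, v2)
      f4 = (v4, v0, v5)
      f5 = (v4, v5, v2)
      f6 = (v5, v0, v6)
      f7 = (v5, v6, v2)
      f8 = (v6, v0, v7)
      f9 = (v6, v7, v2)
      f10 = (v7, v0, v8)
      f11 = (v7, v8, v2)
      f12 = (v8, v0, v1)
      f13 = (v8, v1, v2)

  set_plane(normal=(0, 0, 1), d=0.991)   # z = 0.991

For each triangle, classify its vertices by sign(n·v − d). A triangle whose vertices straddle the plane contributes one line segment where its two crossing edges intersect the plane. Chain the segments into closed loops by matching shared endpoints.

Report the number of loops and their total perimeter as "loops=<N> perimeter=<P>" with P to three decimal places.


Straddling triangles (7 of 14):
  (v1,v3,v2) [--+] → (0.478867, 0.600504, 0.991)–(0.768075, 0, 0.991)  len=0.6665
  (v3,v4,v2) [--+] → (-0.170934, 0.748798, 0.991)–(0.478867, 0.600504, 0.991)  len=0.6665
  (v4,v5,v2) [--+] → (-0.692021, 0.333234, 0.991)–(-0.170934, 0.748798, 0.991)  len=0.6665
  (v5,v6,v2) [--+] → (-0.692021, -0.333234, 0.991)–(-0.692021, 0.333234, 0.991)  len=0.6665
  (v6,v7,v2) [--+] → (-0.170934, -0.748798, 0.991)–(-0.692021, -0.333234, 0.991)  len=0.6665
  (v7,v8,v2) [--+] → (0.478867, -0.600504, 0.991)–(-0.170934, -0.748798, 0.991)  len=0.6665
  (v8,v1,v2) [--+] → (0.768075, 0, 0.991)–(0.478867, -0.600504, 0.991)  len=0.6665

Chained into 1 loop(s):
  loop 1: 7 segments, perimeter = 4.6655
Total perimeter = 4.666

loops=1 perimeter=4.666


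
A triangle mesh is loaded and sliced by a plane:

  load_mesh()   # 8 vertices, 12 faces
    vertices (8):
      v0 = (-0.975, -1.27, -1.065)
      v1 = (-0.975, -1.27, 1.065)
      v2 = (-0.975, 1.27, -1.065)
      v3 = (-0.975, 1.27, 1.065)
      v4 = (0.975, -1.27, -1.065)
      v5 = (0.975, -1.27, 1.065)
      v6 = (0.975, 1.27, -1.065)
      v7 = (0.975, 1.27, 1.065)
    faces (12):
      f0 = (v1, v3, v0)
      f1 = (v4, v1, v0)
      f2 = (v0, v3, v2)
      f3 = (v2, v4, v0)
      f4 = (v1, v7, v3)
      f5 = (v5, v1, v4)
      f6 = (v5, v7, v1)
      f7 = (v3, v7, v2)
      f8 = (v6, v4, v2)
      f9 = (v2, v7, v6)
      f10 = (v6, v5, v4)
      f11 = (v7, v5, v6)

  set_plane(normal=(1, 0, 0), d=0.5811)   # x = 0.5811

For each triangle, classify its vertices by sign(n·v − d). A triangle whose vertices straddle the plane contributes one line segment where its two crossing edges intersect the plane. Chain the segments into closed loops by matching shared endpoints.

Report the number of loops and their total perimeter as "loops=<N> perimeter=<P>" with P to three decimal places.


loops=1 perimeter=9.340

Straddling triangles (8 of 12):
  (v4,v1,v0) [+--] → (0.5811, -1.27, -0.63474)–(0.5811, -1.27, -1.065)  len=0.4303
  (v2,v4,v0) [-+-] → (0.5811, -0.75692, -1.065)–(0.5811, -1.27, -1.065)  len=0.5131
  (v1,v7,v3) [-+-] → (0.5811, 0.75692, 1.065)–(0.5811, 1.27, 1.065)  len=0.5131
  (v5,v1,v4) [+-+] → (0.5811, -1.27, 1.065)–(0.5811, -1.27, -0.63474)  len=1.6997
  (v5,v7,v1) [++-] → (0.5811, 0.75692, 1.065)–(0.5811, -1.27, 1.065)  len=2.0269
  (v3,v7,v2) [-+-] → (0.5811, 1.27, 1.065)–(0.5811, 1.27, 0.63474)  len=0.4303
  (v6,v4,v2) [++-] → (0.5811, -0.75692, -1.065)–(0.5811, 1.27, -1.065)  len=2.0269
  (v2,v7,v6) [-++] → (0.5811, 1.27, 0.63474)–(0.5811, 1.27, -1.065)  len=1.6997

Chained into 1 loop(s):
  loop 1: 8 segments, perimeter = 9.3400
Total perimeter = 9.340


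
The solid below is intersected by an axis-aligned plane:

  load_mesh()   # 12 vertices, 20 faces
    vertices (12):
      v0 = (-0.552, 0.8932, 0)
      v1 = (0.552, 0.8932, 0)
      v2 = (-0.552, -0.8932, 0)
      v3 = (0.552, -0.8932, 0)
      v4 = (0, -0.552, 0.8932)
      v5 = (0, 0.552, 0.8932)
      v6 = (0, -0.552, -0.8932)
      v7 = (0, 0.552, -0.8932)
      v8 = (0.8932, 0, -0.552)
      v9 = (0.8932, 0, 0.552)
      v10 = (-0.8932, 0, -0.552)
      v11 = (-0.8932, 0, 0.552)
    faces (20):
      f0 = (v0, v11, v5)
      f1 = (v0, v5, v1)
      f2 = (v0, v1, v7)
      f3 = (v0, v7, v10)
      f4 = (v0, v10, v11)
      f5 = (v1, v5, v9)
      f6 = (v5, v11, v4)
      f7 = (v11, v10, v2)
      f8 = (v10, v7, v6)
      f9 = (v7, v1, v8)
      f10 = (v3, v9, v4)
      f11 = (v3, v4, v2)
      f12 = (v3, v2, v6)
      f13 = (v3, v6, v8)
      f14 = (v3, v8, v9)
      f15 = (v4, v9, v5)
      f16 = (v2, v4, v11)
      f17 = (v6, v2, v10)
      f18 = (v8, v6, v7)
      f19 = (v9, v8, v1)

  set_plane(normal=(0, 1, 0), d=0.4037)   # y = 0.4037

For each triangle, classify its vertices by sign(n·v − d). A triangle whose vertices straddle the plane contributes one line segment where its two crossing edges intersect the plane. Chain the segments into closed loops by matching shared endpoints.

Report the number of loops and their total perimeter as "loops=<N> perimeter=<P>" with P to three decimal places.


Straddling triangles (10 of 20):
  (v0,v11,v5) [+-+] → (-0.738988, 0.4037, 0.302512)–(-0.239967, 0.4037, 0.801533)  len=0.7057
  (v0,v7,v10) [++-] → (-0.239967, 0.4037, -0.801533)–(-0.738988, 0.4037, -0.302512)  len=0.7057
  (v0,v10,v11) [+--] → (-0.738988, 0.4037, -0.302512)–(-0.738988, 0.4037, 0.302512)  len=0.6050
  (v1,v5,v9) [++-] → (0.239967, 0.4037, 0.801533)–(0.738988, 0.4037, 0.302512)  len=0.7057
  (v5,v11,v4) [+--] → (-0.239967, 0.4037, 0.801533)–(0, 0.4037, 0.8932)  len=0.2569
  (v10,v7,v6) [-+-] → (-0.239967, 0.4037, -0.801533)–(0, 0.4037, -0.8932)  len=0.2569
  (v7,v1,v8) [++-] → (0.738988, 0.4037, -0.302512)–(0.239967, 0.4037, -0.801533)  len=0.7057
  (v4,v9,v5) [--+] → (0.239967, 0.4037, 0.801533)–(0, 0.4037, 0.8932)  len=0.2569
  (v8,v6,v7) [--+] → (0, 0.4037, -0.8932)–(0.239967, 0.4037, -0.801533)  len=0.2569
  (v9,v8,v1) [--+] → (0.738988, 0.4037, -0.302512)–(0.738988, 0.4037, 0.302512)  len=0.6050

Chained into 1 loop(s):
  loop 1: 10 segments, perimeter = 5.0605
Total perimeter = 5.060

loops=1 perimeter=5.060


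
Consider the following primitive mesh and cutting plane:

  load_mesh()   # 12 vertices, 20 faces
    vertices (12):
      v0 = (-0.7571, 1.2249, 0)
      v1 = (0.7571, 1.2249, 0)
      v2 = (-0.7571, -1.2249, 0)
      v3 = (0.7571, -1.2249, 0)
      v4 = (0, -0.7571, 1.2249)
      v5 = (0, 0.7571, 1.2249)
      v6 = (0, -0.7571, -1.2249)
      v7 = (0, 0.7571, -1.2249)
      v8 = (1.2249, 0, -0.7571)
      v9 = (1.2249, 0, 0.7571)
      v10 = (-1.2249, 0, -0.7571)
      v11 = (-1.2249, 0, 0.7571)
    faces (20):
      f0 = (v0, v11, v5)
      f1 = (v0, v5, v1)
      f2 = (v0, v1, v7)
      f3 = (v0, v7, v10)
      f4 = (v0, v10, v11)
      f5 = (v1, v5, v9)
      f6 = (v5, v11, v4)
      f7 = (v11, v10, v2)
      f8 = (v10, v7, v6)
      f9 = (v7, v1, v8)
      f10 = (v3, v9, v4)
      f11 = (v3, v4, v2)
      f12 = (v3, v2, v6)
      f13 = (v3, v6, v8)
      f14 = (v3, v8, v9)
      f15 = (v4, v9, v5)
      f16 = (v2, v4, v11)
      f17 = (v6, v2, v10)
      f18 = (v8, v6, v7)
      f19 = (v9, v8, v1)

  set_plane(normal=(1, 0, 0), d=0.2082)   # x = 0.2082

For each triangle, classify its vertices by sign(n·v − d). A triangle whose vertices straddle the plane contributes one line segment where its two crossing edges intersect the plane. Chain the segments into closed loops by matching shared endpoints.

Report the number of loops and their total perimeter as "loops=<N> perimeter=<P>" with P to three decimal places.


Straddling triangles (10 of 20):
  (v0,v5,v1) [--+] → (0.2082, 0.885743, 0.888057)–(0.2082, 1.2249, 0)  len=0.9506
  (v0,v1,v7) [-+-] → (0.2082, 1.2249, 0)–(0.2082, 0.885743, -0.888057)  len=0.9506
  (v1,v5,v9) [+-+] → (0.2082, 0.885743, 0.888057)–(0.2082, 0.628413, 1.14539)  len=0.3639
  (v7,v1,v8) [-++] → (0.2082, 0.885743, -0.888057)–(0.2082, 0.628413, -1.14539)  len=0.3639
  (v3,v9,v4) [++-] → (0.2082, -0.628413, 1.14539)–(0.2082, -0.885743, 0.888057)  len=0.3639
  (v3,v4,v2) [+--] → (0.2082, -0.885743, 0.888057)–(0.2082, -1.2249, 0)  len=0.9506
  (v3,v2,v6) [+--] → (0.2082, -1.2249, 0)–(0.2082, -0.885743, -0.888057)  len=0.9506
  (v3,v6,v8) [+-+] → (0.2082, -0.885743, -0.888057)–(0.2082, -0.628413, -1.14539)  len=0.3639
  (v4,v9,v5) [-+-] → (0.2082, -0.628413, 1.14539)–(0.2082, 0.628413, 1.14539)  len=1.2568
  (v8,v6,v7) [+--] → (0.2082, -0.628413, -1.14539)–(0.2082, 0.628413, -1.14539)  len=1.2568

Chained into 1 loop(s):
  loop 1: 10 segments, perimeter = 7.7718
Total perimeter = 7.772

loops=1 perimeter=7.772
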